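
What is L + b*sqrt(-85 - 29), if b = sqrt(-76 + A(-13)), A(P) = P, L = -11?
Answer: -11 - sqrt(10146) ≈ -111.73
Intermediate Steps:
b = I*sqrt(89) (b = sqrt(-76 - 13) = sqrt(-89) = I*sqrt(89) ≈ 9.434*I)
L + b*sqrt(-85 - 29) = -11 + (I*sqrt(89))*sqrt(-85 - 29) = -11 + (I*sqrt(89))*sqrt(-114) = -11 + (I*sqrt(89))*(I*sqrt(114)) = -11 - sqrt(10146)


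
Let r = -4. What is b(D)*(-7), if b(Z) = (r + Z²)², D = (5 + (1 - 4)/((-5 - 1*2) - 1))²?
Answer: -81035090093223/16777216 ≈ -4.8301e+6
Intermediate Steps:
D = 1849/64 (D = (5 - 3/((-5 - 2) - 1))² = (5 - 3/(-7 - 1))² = (5 - 3/(-8))² = (5 - 3*(-⅛))² = (5 + 3/8)² = (43/8)² = 1849/64 ≈ 28.891)
b(Z) = (-4 + Z²)²
b(D)*(-7) = (-4 + (1849/64)²)²*(-7) = (-4 + 3418801/4096)²*(-7) = (3402417/4096)²*(-7) = (11576441441889/16777216)*(-7) = -81035090093223/16777216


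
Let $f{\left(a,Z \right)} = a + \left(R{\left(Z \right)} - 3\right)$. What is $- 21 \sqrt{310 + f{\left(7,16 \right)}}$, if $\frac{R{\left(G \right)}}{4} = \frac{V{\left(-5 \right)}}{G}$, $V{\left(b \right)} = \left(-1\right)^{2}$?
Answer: $- \frac{21 \sqrt{1257}}{2} \approx -372.27$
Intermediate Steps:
$V{\left(b \right)} = 1$
$R{\left(G \right)} = \frac{4}{G}$ ($R{\left(G \right)} = 4 \cdot 1 \frac{1}{G} = \frac{4}{G}$)
$f{\left(a,Z \right)} = -3 + a + \frac{4}{Z}$ ($f{\left(a,Z \right)} = a - \left(3 - \frac{4}{Z}\right) = -3 + a + \frac{4}{Z}$)
$- 21 \sqrt{310 + f{\left(7,16 \right)}} = - 21 \sqrt{310 + \left(-3 + 7 + \frac{4}{16}\right)} = - 21 \sqrt{310 + \left(-3 + 7 + 4 \cdot \frac{1}{16}\right)} = - 21 \sqrt{310 + \left(-3 + 7 + \frac{1}{4}\right)} = - 21 \sqrt{310 + \frac{17}{4}} = - 21 \sqrt{\frac{1257}{4}} = - 21 \frac{\sqrt{1257}}{2} = - \frac{21 \sqrt{1257}}{2}$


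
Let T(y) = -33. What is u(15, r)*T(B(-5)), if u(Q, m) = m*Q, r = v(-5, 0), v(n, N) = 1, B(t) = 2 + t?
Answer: -495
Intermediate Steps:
r = 1
u(Q, m) = Q*m
u(15, r)*T(B(-5)) = (15*1)*(-33) = 15*(-33) = -495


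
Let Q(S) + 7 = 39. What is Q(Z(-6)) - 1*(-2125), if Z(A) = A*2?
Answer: 2157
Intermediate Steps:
Z(A) = 2*A
Q(S) = 32 (Q(S) = -7 + 39 = 32)
Q(Z(-6)) - 1*(-2125) = 32 - 1*(-2125) = 32 + 2125 = 2157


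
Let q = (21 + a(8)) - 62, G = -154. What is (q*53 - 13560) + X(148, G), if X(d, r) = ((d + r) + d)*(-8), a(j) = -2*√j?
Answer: -16869 - 212*√2 ≈ -17169.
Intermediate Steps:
q = -41 - 4*√2 (q = (21 - 4*√2) - 62 = -41 - 4*√2 ≈ -46.657)
X(d, r) = -16*d - 8*r (X(d, r) = (r + 2*d)*(-8) = -16*d - 8*r)
(q*53 - 13560) + X(148, G) = ((-41 - 4*√2)*53 - 13560) + (-16*148 - 8*(-154)) = ((-2173 - 212*√2) - 13560) + (-2368 + 1232) = (-15733 - 212*√2) - 1136 = -16869 - 212*√2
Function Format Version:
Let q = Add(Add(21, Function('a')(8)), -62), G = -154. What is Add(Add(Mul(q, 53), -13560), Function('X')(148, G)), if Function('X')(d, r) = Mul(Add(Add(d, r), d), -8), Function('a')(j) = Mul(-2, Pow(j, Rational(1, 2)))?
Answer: Add(-16869, Mul(-212, Pow(2, Rational(1, 2)))) ≈ -17169.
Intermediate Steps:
q = Add(-41, Mul(-4, Pow(2, Rational(1, 2)))) (q = Add(Add(21, Mul(-2, Pow(8, Rational(1, 2)))), -62) = Add(Add(21, Mul(-2, Mul(2, Pow(2, Rational(1, 2))))), -62) = Add(Add(21, Mul(-4, Pow(2, Rational(1, 2)))), -62) = Add(-41, Mul(-4, Pow(2, Rational(1, 2)))) ≈ -46.657)
Function('X')(d, r) = Add(Mul(-16, d), Mul(-8, r)) (Function('X')(d, r) = Mul(Add(r, Mul(2, d)), -8) = Add(Mul(-16, d), Mul(-8, r)))
Add(Add(Mul(q, 53), -13560), Function('X')(148, G)) = Add(Add(Mul(Add(-41, Mul(-4, Pow(2, Rational(1, 2)))), 53), -13560), Add(Mul(-16, 148), Mul(-8, -154))) = Add(Add(Add(-2173, Mul(-212, Pow(2, Rational(1, 2)))), -13560), Add(-2368, 1232)) = Add(Add(-15733, Mul(-212, Pow(2, Rational(1, 2)))), -1136) = Add(-16869, Mul(-212, Pow(2, Rational(1, 2))))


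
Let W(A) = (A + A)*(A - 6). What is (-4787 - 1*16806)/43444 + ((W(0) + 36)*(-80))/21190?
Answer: -58267439/92057836 ≈ -0.63294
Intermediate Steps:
W(A) = 2*A*(-6 + A) (W(A) = (2*A)*(-6 + A) = 2*A*(-6 + A))
(-4787 - 1*16806)/43444 + ((W(0) + 36)*(-80))/21190 = (-4787 - 1*16806)/43444 + ((2*0*(-6 + 0) + 36)*(-80))/21190 = (-4787 - 16806)*(1/43444) + ((2*0*(-6) + 36)*(-80))*(1/21190) = -21593*1/43444 + ((0 + 36)*(-80))*(1/21190) = -21593/43444 + (36*(-80))*(1/21190) = -21593/43444 - 2880*1/21190 = -21593/43444 - 288/2119 = -58267439/92057836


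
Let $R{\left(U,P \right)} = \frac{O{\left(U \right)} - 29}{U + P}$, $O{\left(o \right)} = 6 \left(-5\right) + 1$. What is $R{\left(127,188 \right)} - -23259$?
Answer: $\frac{7326527}{315} \approx 23259.0$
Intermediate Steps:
$O{\left(o \right)} = -29$ ($O{\left(o \right)} = -30 + 1 = -29$)
$R{\left(U,P \right)} = - \frac{58}{P + U}$ ($R{\left(U,P \right)} = \frac{-29 - 29}{U + P} = - \frac{58}{P + U}$)
$R{\left(127,188 \right)} - -23259 = - \frac{58}{188 + 127} - -23259 = - \frac{58}{315} + 23259 = \frac{7326527}{315}$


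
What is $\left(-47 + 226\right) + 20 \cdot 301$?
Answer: $6199$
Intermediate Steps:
$\left(-47 + 226\right) + 20 \cdot 301 = 179 + 6020 = 6199$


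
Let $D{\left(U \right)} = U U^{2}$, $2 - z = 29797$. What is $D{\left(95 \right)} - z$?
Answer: $887170$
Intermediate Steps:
$z = -29795$ ($z = 2 - 29797 = -29795$)
$D{\left(U \right)} = U^{3}$
$D{\left(95 \right)} - z = 95^{3} - -29795 = 857375 + 29795 = 887170$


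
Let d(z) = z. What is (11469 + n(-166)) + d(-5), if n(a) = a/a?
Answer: 11465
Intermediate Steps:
n(a) = 1
(11469 + n(-166)) + d(-5) = (11469 + 1) - 5 = 11470 - 5 = 11465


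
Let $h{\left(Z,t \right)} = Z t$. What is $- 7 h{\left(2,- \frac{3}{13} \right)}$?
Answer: $\frac{42}{13} \approx 3.2308$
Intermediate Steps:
$- 7 h{\left(2,- \frac{3}{13} \right)} = - 7 \cdot 2 \left(- \frac{3}{13}\right) = \left(-7\right) \left(- \frac{6}{13}\right) = \frac{42}{13}$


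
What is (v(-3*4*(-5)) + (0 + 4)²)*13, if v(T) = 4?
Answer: 260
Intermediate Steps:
(v(-3*4*(-5)) + (0 + 4)²)*13 = (4 + (0 + 4)²)*13 = (4 + 4²)*13 = (4 + 16)*13 = 20*13 = 260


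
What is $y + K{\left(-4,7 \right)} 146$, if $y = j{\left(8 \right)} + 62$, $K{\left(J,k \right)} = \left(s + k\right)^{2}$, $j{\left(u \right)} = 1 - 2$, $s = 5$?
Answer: $21085$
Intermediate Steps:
$j{\left(u \right)} = -1$ ($j{\left(u \right)} = 1 - 2 = -1$)
$K{\left(J,k \right)} = \left(5 + k\right)^{2}$
$y = 61$ ($y = -1 + 62 = 61$)
$y + K{\left(-4,7 \right)} 146 = 61 + \left(5 + 7\right)^{2} \cdot 146 = 61 + 12^{2} \cdot 146 = 61 + 144 \cdot 146 = 61 + 21024 = 21085$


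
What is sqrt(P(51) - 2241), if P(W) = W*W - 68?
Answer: 2*sqrt(73) ≈ 17.088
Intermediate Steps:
P(W) = -68 + W**2 (P(W) = W**2 - 68 = -68 + W**2)
sqrt(P(51) - 2241) = sqrt((-68 + 51**2) - 2241) = sqrt((-68 + 2601) - 2241) = sqrt(2533 - 2241) = sqrt(292) = 2*sqrt(73)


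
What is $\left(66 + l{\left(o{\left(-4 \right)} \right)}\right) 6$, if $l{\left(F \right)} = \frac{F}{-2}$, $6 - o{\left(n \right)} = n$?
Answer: $366$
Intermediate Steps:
$o{\left(n \right)} = 6 - n$
$l{\left(F \right)} = - \frac{F}{2}$ ($l{\left(F \right)} = F \left(- \frac{1}{2}\right) = - \frac{F}{2}$)
$\left(66 + l{\left(o{\left(-4 \right)} \right)}\right) 6 = \left(66 - \frac{6 - -4}{2}\right) 6 = \left(66 - \frac{6 + 4}{2}\right) 6 = \left(66 - 5\right) 6 = 61 \cdot 6 = 366$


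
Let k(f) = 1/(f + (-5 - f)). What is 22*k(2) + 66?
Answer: 308/5 ≈ 61.600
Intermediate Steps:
k(f) = -⅕ (k(f) = 1/(-5) = -⅕)
22*k(2) + 66 = 22*(-⅕) + 66 = -22/5 + 66 = 308/5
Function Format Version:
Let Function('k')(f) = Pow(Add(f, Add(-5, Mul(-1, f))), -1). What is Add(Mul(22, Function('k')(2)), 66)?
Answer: Rational(308, 5) ≈ 61.600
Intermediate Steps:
Function('k')(f) = Rational(-1, 5) (Function('k')(f) = Pow(-5, -1) = Rational(-1, 5))
Add(Mul(22, Function('k')(2)), 66) = Add(Mul(22, Rational(-1, 5)), 66) = Add(Rational(-22, 5), 66) = Rational(308, 5)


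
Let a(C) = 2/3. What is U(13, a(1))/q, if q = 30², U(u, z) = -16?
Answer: -4/225 ≈ -0.017778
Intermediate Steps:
a(C) = ⅔ (a(C) = 2*(⅓) = ⅔)
q = 900
U(13, a(1))/q = -16/900 = -16*1/900 = -4/225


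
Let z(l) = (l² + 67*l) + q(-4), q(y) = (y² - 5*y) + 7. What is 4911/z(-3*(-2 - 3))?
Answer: 4911/1273 ≈ 3.8578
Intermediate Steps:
q(y) = 7 + y² - 5*y
z(l) = 43 + l² + 67*l (z(l) = (l² + 67*l) + (7 + (-4)² - 5*(-4)) = (l² + 67*l) + (7 + 16 + 20) = (l² + 67*l) + 43 = 43 + l² + 67*l)
4911/z(-3*(-2 - 3)) = 4911/(43 + (-3*(-2 - 3))² + 67*(-3*(-2 - 3))) = 4911/(43 + (-3*(-5))² + 67*(-3*(-5))) = 4911/(43 + 15² + 67*15) = 4911/(43 + 225 + 1005) = 4911/1273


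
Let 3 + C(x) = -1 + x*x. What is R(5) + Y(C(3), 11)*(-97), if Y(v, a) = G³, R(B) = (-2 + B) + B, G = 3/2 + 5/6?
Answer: -33055/27 ≈ -1224.3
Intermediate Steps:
C(x) = -4 + x² (C(x) = -3 + (-1 + x*x) = -3 + (-1 + x²) = -4 + x²)
G = 7/3 (G = 3*(½) + 5*(⅙) = 3/2 + ⅚ = 7/3 ≈ 2.3333)
R(B) = -2 + 2*B
Y(v, a) = 343/27 (Y(v, a) = (7/3)³ = 343/27)
R(5) + Y(C(3), 11)*(-97) = (-2 + 2*5) + (343/27)*(-97) = (-2 + 10) - 33271/27 = 8 - 33271/27 = -33055/27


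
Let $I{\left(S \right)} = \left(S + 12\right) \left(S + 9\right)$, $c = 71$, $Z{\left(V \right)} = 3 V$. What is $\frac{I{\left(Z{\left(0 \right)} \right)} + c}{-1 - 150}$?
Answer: $- \frac{179}{151} \approx -1.1854$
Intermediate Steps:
$I{\left(S \right)} = \left(9 + S\right) \left(12 + S\right)$ ($I{\left(S \right)} = \left(12 + S\right) \left(9 + S\right) = \left(9 + S\right) \left(12 + S\right)$)
$\frac{I{\left(Z{\left(0 \right)} \right)} + c}{-1 - 150} = \frac{\left(108 + \left(3 \cdot 0\right)^{2} + 21 \cdot 3 \cdot 0\right) + 71}{-1 - 150} = \frac{\left(108 + 0^{2} + 21 \cdot 0\right) + 71}{-151} = \left(\left(108 + 0 + 0\right) + 71\right) \left(- \frac{1}{151}\right) = \left(108 + 71\right) \left(- \frac{1}{151}\right) = 179 \left(- \frac{1}{151}\right) = - \frac{179}{151}$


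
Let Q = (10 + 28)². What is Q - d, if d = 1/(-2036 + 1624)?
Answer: 594929/412 ≈ 1444.0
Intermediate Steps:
d = -1/412 (d = 1/(-412) = -1/412 ≈ -0.0024272)
Q = 1444 (Q = 38² = 1444)
Q - d = 1444 - 1*(-1/412) = 1444 + 1/412 = 594929/412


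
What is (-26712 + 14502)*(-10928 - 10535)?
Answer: 262063230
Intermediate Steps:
(-26712 + 14502)*(-10928 - 10535) = -12210*(-21463) = 262063230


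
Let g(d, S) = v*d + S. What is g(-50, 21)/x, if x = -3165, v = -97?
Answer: -4871/3165 ≈ -1.5390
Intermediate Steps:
g(d, S) = S - 97*d (g(d, S) = -97*d + S = S - 97*d)
g(-50, 21)/x = (21 - 97*(-50))/(-3165) = (21 + 4850)*(-1/3165) = 4871*(-1/3165) = -4871/3165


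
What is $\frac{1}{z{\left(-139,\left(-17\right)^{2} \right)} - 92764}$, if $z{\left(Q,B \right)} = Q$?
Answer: $- \frac{1}{92903} \approx -1.0764 \cdot 10^{-5}$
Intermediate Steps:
$\frac{1}{z{\left(-139,\left(-17\right)^{2} \right)} - 92764} = \frac{1}{-139 - 92764} = \frac{1}{-92903} = - \frac{1}{92903}$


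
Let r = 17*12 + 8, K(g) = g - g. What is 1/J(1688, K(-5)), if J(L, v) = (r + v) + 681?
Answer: 1/893 ≈ 0.0011198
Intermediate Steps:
K(g) = 0
r = 212 (r = 204 + 8 = 212)
J(L, v) = 893 + v (J(L, v) = (212 + v) + 681 = 893 + v)
1/J(1688, K(-5)) = 1/(893 + 0) = 1/893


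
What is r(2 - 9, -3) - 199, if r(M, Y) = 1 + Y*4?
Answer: -210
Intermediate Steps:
r(M, Y) = 1 + 4*Y
r(2 - 9, -3) - 199 = (1 + 4*(-3)) - 199 = (1 - 12) - 199 = -11 - 199 = -210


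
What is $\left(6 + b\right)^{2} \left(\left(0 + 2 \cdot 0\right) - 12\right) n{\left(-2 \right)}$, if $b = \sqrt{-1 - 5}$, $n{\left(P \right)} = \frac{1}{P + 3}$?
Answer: $-360 - 144 i \sqrt{6} \approx -360.0 - 352.73 i$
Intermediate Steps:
$n{\left(P \right)} = \frac{1}{3 + P}$
$b = i \sqrt{6}$ ($b = \sqrt{-6} = i \sqrt{6} \approx 2.4495 i$)
$\left(6 + b\right)^{2} \left(\left(0 + 2 \cdot 0\right) - 12\right) n{\left(-2 \right)} = \left(6 + i \sqrt{6}\right)^{2} \frac{\left(0 + 2 \cdot 0\right) - 12}{3 - 2} = \left(6 + i \sqrt{6}\right)^{2} \frac{\left(0 + 0\right) - 12}{1} = \left(6 + i \sqrt{6}\right)^{2} \left(0 - 12\right) 1 = \left(6 + i \sqrt{6}\right)^{2} \left(\left(-12\right) 1\right) = \left(6 + i \sqrt{6}\right)^{2} \left(-12\right) = - 12 \left(6 + i \sqrt{6}\right)^{2}$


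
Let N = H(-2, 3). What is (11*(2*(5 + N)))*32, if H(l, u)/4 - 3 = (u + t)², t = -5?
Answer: 23232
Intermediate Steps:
H(l, u) = 12 + 4*(-5 + u)² (H(l, u) = 12 + 4*(u - 5)² = 12 + 4*(-5 + u)²)
N = 28 (N = 12 + 4*(-5 + 3)² = 12 + 4*(-2)² = 12 + 4*4 = 12 + 16 = 28)
(11*(2*(5 + N)))*32 = (11*(2*(5 + 28)))*32 = (11*(2*33))*32 = (11*66)*32 = 726*32 = 23232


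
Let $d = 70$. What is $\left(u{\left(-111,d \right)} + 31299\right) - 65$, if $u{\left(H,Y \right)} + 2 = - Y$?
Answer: $31162$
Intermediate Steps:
$u{\left(H,Y \right)} = -2 - Y$
$\left(u{\left(-111,d \right)} + 31299\right) - 65 = \left(\left(-2 - 70\right) + 31299\right) - 65 = \left(-72 + 31299\right) - 65 = 31227 - 65 = 31162$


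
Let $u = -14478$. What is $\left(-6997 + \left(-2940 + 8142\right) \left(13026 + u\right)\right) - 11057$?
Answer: $-7571358$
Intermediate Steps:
$\left(-6997 + \left(-2940 + 8142\right) \left(13026 + u\right)\right) - 11057 = \left(-6997 + \left(-2940 + 8142\right) \left(13026 - 14478\right)\right) - 11057 = \left(-6997 + 5202 \left(-1452\right)\right) - 11057 = \left(-6997 - 7553304\right) - 11057 = -7560301 - 11057 = -7571358$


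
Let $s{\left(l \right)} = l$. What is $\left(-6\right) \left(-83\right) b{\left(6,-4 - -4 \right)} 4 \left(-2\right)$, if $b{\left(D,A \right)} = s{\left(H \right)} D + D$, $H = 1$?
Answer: $-47808$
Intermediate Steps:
$b{\left(D,A \right)} = 2 D$ ($b{\left(D,A \right)} = 1 D + D = D + D = 2 D$)
$\left(-6\right) \left(-83\right) b{\left(6,-4 - -4 \right)} 4 \left(-2\right) = \left(-6\right) \left(-83\right) 2 \cdot 6 \cdot 4 \left(-2\right) = 498 \cdot 12 \left(-8\right) = 498 \left(-96\right) = -47808$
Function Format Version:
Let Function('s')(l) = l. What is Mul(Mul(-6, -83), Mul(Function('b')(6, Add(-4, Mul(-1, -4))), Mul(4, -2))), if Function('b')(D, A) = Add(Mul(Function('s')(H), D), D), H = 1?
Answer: -47808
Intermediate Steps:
Function('b')(D, A) = Mul(2, D) (Function('b')(D, A) = Add(Mul(1, D), D) = Add(D, D) = Mul(2, D))
Mul(Mul(-6, -83), Mul(Function('b')(6, Add(-4, Mul(-1, -4))), Mul(4, -2))) = Mul(Mul(-6, -83), Mul(Mul(2, 6), Mul(4, -2))) = Mul(498, Mul(12, -8)) = Mul(498, -96) = -47808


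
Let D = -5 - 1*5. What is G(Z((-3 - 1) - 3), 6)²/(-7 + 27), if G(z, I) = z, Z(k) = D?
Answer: 5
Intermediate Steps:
D = -10 (D = -5 - 5 = -10)
Z(k) = -10
G(Z((-3 - 1) - 3), 6)²/(-7 + 27) = (-10)²/(-7 + 27) = 100/20 = (1/20)*100 = 5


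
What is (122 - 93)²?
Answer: 841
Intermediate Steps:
(122 - 93)² = 29² = 841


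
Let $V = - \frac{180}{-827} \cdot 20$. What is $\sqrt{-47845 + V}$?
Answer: $\frac{i \sqrt{32719605805}}{827} \approx 218.73 i$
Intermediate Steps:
$V = \frac{3600}{827}$ ($V = \left(-180\right) \left(- \frac{1}{827}\right) 20 = \frac{180}{827} \cdot 20 = \frac{3600}{827} \approx 4.3531$)
$\sqrt{-47845 + V} = \sqrt{-47845 + \frac{3600}{827}} = \sqrt{- \frac{39564215}{827}} = \frac{i \sqrt{32719605805}}{827}$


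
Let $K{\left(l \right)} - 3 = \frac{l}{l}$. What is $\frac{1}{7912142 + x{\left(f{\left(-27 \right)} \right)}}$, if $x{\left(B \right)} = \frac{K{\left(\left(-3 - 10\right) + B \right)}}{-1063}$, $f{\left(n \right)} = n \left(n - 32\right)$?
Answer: $\frac{1063}{8410606942} \approx 1.2639 \cdot 10^{-7}$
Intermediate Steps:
$f{\left(n \right)} = n \left(-32 + n\right)$
$K{\left(l \right)} = 4$ ($K{\left(l \right)} = 3 + \frac{l}{l} = 3 + 1 = 4$)
$x{\left(B \right)} = - \frac{4}{1063}$ ($x{\left(B \right)} = \frac{4}{-1063} = 4 \left(- \frac{1}{1063}\right) = - \frac{4}{1063}$)
$\frac{1}{7912142 + x{\left(f{\left(-27 \right)} \right)}} = \frac{1}{7912142 - \frac{4}{1063}} = \frac{1}{\frac{8410606942}{1063}} = \frac{1063}{8410606942}$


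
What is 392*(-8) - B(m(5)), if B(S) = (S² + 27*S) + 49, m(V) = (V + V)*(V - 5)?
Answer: -3185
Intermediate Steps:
m(V) = 2*V*(-5 + V) (m(V) = (2*V)*(-5 + V) = 2*V*(-5 + V))
B(S) = 49 + S² + 27*S
392*(-8) - B(m(5)) = 392*(-8) - (49 + (2*5*(-5 + 5))² + 27*(2*5*(-5 + 5))) = -3136 - (49 + (2*5*0)² + 27*(2*5*0)) = -3136 - (49 + 0² + 27*0) = -3136 - (49 + 0 + 0) = -3136 - 1*49 = -3136 - 49 = -3185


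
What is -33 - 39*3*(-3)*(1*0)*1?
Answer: -33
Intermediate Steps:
-33 - 39*3*(-3)*(1*0)*1 = -33 - (-351)*0*1 = -33 - (-351)*0 = -33 - 39*0 = -33 + 0 = -33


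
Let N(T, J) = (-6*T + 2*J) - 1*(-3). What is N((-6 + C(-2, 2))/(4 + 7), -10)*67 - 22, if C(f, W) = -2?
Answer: -9555/11 ≈ -868.64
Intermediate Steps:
N(T, J) = 3 - 6*T + 2*J (N(T, J) = (-6*T + 2*J) + 3 = 3 - 6*T + 2*J)
N((-6 + C(-2, 2))/(4 + 7), -10)*67 - 22 = (3 - 6*(-6 - 2)/(4 + 7) + 2*(-10))*67 - 22 = (3 - (-48)/11 - 20)*67 - 22 = (3 - 6*(-8/11) - 20)*67 - 22 = (3 + 48/11 - 20)*67 - 22 = -139/11*67 - 22 = -9313/11 - 22 = -9555/11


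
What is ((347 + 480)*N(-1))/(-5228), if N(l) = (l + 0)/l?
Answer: -827/5228 ≈ -0.15819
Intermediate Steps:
N(l) = 1 (N(l) = l/l = 1)
((347 + 480)*N(-1))/(-5228) = ((347 + 480)*1)/(-5228) = (827*1)*(-1/5228) = 827*(-1/5228) = -827/5228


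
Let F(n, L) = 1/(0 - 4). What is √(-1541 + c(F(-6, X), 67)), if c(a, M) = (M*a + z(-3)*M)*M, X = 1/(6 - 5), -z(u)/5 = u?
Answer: 3*√28743/2 ≈ 254.31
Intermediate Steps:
z(u) = -5*u
X = 1 (X = 1/1 = 1)
F(n, L) = -¼ (F(n, L) = 1/(-4) = -¼)
c(a, M) = M*(15*M + M*a) (c(a, M) = (M*a + (-5*(-3))*M)*M = (M*a + 15*M)*M = (15*M + M*a)*M = M*(15*M + M*a))
√(-1541 + c(F(-6, X), 67)) = √(-1541 + 67²*(15 - ¼)) = √(-1541 + 4489*(59/4)) = √(-1541 + 264851/4) = √(258687/4) = 3*√28743/2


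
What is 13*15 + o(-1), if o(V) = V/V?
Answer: 196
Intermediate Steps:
o(V) = 1
13*15 + o(-1) = 13*15 + 1 = 195 + 1 = 196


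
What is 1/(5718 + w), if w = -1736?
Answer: 1/3982 ≈ 0.00025113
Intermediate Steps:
1/(5718 + w) = 1/(5718 - 1736) = 1/3982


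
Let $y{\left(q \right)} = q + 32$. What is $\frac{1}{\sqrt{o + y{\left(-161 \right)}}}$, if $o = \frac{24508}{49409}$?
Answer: $- \frac{i \sqrt{313710241477}}{6349253} \approx - 0.088215 i$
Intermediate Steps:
$y{\left(q \right)} = 32 + q$
$o = \frac{24508}{49409}$ ($o = 24508 \cdot \frac{1}{49409} = \frac{24508}{49409} \approx 0.49602$)
$\frac{1}{\sqrt{o + y{\left(-161 \right)}}} = \frac{1}{\sqrt{\frac{24508}{49409} + \left(32 - 161\right)}} = \frac{1}{\sqrt{\frac{24508}{49409} - 129}} = \frac{1}{\sqrt{- \frac{6349253}{49409}}} = \frac{1}{\frac{1}{49409} i \sqrt{313710241477}} = - \frac{i \sqrt{313710241477}}{6349253}$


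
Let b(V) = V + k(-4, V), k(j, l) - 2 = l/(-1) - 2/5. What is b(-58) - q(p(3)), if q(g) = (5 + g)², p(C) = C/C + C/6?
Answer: -813/20 ≈ -40.650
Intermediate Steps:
k(j, l) = 8/5 - l (k(j, l) = 2 + (l/(-1) - 2/5) = 2 + (l*(-1) - 2*⅕) = 2 + (-l - ⅖) = 2 + (-⅖ - l) = 8/5 - l)
p(C) = 1 + C/6 (p(C) = 1 + C*(⅙) = 1 + C/6)
b(V) = 8/5 (b(V) = V + (8/5 - V) = 8/5)
b(-58) - q(p(3)) = 8/5 - (5 + (1 + (⅙)*3))² = 8/5 - (5 + (1 + ½))² = 8/5 - (5 + 3/2)² = 8/5 - (13/2)² = 8/5 - 1*169/4 = 8/5 - 169/4 = -813/20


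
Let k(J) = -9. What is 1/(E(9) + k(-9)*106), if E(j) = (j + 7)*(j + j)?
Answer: -1/666 ≈ -0.0015015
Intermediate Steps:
E(j) = 2*j*(7 + j) (E(j) = (7 + j)*(2*j) = 2*j*(7 + j))
1/(E(9) + k(-9)*106) = 1/(2*9*(7 + 9) - 9*106) = 1/(2*9*16 - 954) = 1/(288 - 954) = 1/(-666) = -1/666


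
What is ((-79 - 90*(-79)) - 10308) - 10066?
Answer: -13343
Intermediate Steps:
((-79 - 90*(-79)) - 10308) - 10066 = ((-79 + 7110) - 10308) - 10066 = (7031 - 10308) - 10066 = -3277 - 10066 = -13343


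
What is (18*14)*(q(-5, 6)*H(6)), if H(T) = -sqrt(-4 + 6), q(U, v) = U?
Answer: 1260*sqrt(2) ≈ 1781.9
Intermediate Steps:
H(T) = -sqrt(2)
(18*14)*(q(-5, 6)*H(6)) = (18*14)*(-(-5)*sqrt(2)) = 252*(5*sqrt(2)) = 1260*sqrt(2)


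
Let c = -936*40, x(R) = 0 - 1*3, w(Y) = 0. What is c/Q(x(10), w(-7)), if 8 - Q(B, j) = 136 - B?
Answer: 37440/131 ≈ 285.80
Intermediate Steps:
x(R) = -3 (x(R) = 0 - 3 = -3)
Q(B, j) = -128 + B (Q(B, j) = 8 - (136 - B) = 8 + (-136 + B) = -128 + B)
c = -37440
c/Q(x(10), w(-7)) = -37440/(-128 - 3) = -37440/(-131) = -37440*(-1/131) = 37440/131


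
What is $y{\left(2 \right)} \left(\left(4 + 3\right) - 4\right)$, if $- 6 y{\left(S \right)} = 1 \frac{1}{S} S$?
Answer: $- \frac{1}{2} \approx -0.5$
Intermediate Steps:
$y{\left(S \right)} = - \frac{1}{6}$ ($y{\left(S \right)} = - \frac{1 \frac{1}{S} S}{6} = - \frac{\frac{1}{S} S}{6} = \left(- \frac{1}{6}\right) 1 = - \frac{1}{6}$)
$y{\left(2 \right)} \left(\left(4 + 3\right) - 4\right) = - \frac{\left(4 + 3\right) - 4}{6} = - \frac{7 - 4}{6} = \left(- \frac{1}{6}\right) 3 = - \frac{1}{2}$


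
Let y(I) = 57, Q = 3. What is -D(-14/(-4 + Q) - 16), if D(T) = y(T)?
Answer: -57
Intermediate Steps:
D(T) = 57
-D(-14/(-4 + Q) - 16) = -1*57 = -57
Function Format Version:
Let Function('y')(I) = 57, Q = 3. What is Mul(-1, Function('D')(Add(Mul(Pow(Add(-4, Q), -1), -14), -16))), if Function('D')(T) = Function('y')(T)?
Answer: -57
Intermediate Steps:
Function('D')(T) = 57
Mul(-1, Function('D')(Add(Mul(Pow(Add(-4, Q), -1), -14), -16))) = Mul(-1, 57) = -57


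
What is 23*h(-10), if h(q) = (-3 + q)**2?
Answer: 3887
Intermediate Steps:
23*h(-10) = 23*(-3 - 10)**2 = 23*(-13)**2 = 23*169 = 3887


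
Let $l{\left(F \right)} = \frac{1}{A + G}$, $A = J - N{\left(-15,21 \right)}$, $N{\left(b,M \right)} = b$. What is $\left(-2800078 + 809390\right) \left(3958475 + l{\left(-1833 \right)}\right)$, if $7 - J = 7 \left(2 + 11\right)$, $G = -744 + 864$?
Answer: $- \frac{401884524711488}{51} \approx -7.8801 \cdot 10^{12}$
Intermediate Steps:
$G = 120$
$J = -84$ ($J = 7 - 7 \left(2 + 11\right) = 7 - 7 \cdot 13 = 7 - 91 = -84$)
$A = -69$ ($A = -84 - -15 = -84 + 15 = -69$)
$l{\left(F \right)} = \frac{1}{51}$ ($l{\left(F \right)} = \frac{1}{-69 + 120} = \frac{1}{51}$)
$\left(-2800078 + 809390\right) \left(3958475 + l{\left(-1833 \right)}\right) = \left(-2800078 + 809390\right) \left(3958475 + \frac{1}{51}\right) = \left(-1990688\right) \frac{201882226}{51} = - \frac{401884524711488}{51}$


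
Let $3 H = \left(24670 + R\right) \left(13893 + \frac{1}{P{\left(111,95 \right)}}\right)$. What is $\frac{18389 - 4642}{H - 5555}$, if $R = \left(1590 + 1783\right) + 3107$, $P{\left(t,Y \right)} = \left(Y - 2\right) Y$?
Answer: $\frac{72872847}{764669759825} \approx 9.53 \cdot 10^{-5}$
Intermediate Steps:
$P{\left(t,Y \right)} = Y \left(-2 + Y\right)$ ($P{\left(t,Y \right)} = \left(-2 + Y\right) Y = Y \left(-2 + Y\right)$)
$R = 6480$ ($R = 3373 + 3107 = 6480$)
$H = \frac{764699206880}{5301}$ ($H = \frac{\left(24670 + 6480\right) \left(13893 + \frac{1}{95 \left(-2 + 95\right)}\right)}{3} = \frac{31150 \left(13893 + \frac{1}{95 \cdot 93}\right)}{3} = \frac{31150 \left(13893 + \frac{1}{8835}\right)}{3} = \frac{31150 \cdot \frac{122744656}{8835}}{3} = \frac{1}{3} \cdot \frac{764699206880}{1767} = \frac{764699206880}{5301} \approx 1.4426 \cdot 10^{8}$)
$\frac{18389 - 4642}{H - 5555} = \frac{18389 - 4642}{\frac{764699206880}{5301} - 5555} = \frac{13747}{\frac{764669759825}{5301}} = 13747 \cdot \frac{5301}{764669759825} = \frac{72872847}{764669759825}$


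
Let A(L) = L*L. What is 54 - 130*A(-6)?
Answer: -4626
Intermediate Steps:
A(L) = L²
54 - 130*A(-6) = 54 - 130*(-6)² = 54 - 130*36 = 54 - 4680 = -4626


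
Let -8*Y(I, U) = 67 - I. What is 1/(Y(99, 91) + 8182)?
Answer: 1/8186 ≈ 0.00012216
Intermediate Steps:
Y(I, U) = -67/8 + I/8 (Y(I, U) = -(67 - I)/8 = -67/8 + I/8)
1/(Y(99, 91) + 8182) = 1/((-67/8 + (⅛)*99) + 8182) = 1/((-67/8 + 99/8) + 8182) = 1/(4 + 8182) = 1/8186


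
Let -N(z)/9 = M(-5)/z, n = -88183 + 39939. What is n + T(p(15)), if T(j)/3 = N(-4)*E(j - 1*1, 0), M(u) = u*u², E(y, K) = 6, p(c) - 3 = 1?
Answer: -106613/2 ≈ -53307.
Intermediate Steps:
p(c) = 4 (p(c) = 3 + 1 = 4)
M(u) = u³
n = -48244
N(z) = 1125/z (N(z) = -9*(-5)³/z = -(-1125)/z = 1125/z)
T(j) = -10125/2 (T(j) = 3*((1125/(-4))*6) = 3*((1125*(-¼))*6) = 3*(-1125/4*6) = 3*(-3375/2) = -10125/2)
n + T(p(15)) = -48244 - 10125/2 = -106613/2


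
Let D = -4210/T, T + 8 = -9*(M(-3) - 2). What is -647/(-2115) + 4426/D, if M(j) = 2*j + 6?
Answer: -9088603/890415 ≈ -10.207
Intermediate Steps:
M(j) = 6 + 2*j
T = 10 (T = -8 - 9*((6 + 2*(-3)) - 2) = -8 - 9*((6 - 6) - 2) = -8 - 9*(0 - 2) = -8 - 9*(-2) = -8 + 18 = 10)
D = -421 (D = -4210/10 = -4210*⅒ = -421)
-647/(-2115) + 4426/D = -647/(-2115) + 4426/(-421) = -647*(-1/2115) + 4426*(-1/421) = 647/2115 - 4426/421 = -9088603/890415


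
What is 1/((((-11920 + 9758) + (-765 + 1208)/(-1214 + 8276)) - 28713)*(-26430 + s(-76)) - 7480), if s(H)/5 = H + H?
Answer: 3531/2964211169285 ≈ 1.1912e-9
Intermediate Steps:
s(H) = 10*H (s(H) = 5*(H + H) = 5*(2*H) = 10*H)
1/((((-11920 + 9758) + (-765 + 1208)/(-1214 + 8276)) - 28713)*(-26430 + s(-76)) - 7480) = 1/((((-11920 + 9758) + (-765 + 1208)/(-1214 + 8276)) - 28713)*(-26430 + 10*(-76)) - 7480) = 1/(((-2162 + 443/7062) - 28713)*(-26430 - 760) - 7480) = 1/(((-2162 + 443*(1/7062)) - 28713)*(-27190) - 7480) = 1/(((-2162 + 443/7062) - 28713)*(-27190) - 7480) = 1/((-15267601/7062 - 28713)*(-27190) - 7480) = 1/(-218038807/7062*(-27190) - 7480) = 1/(2964237581165/3531 - 7480) = 1/(2964211169285/3531) = 3531/2964211169285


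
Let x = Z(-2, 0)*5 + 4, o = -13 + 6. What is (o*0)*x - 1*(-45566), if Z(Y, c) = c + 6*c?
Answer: 45566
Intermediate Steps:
Z(Y, c) = 7*c
o = -7
x = 4 (x = (7*0)*5 + 4 = 0*5 + 4 = 0 + 4 = 4)
(o*0)*x - 1*(-45566) = -7*0*4 - 1*(-45566) = 0*4 + 45566 = 0 + 45566 = 45566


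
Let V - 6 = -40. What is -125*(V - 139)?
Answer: 21625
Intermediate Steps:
V = -34 (V = 6 - 40 = -34)
-125*(V - 139) = -125*(-34 - 139) = -125*(-173) = 21625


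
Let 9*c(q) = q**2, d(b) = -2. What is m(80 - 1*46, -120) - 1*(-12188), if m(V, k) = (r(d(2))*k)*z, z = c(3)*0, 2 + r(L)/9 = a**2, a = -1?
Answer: 12188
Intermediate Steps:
c(q) = q**2/9
r(L) = -9 (r(L) = -18 + 9*(-1)**2 = -18 + 9*1 = -18 + 9 = -9)
z = 0 (z = ((1/9)*3**2)*0 = ((1/9)*9)*0 = 1*0 = 0)
m(V, k) = 0 (m(V, k) = -9*k*0 = 0)
m(80 - 1*46, -120) - 1*(-12188) = 0 - 1*(-12188) = 0 + 12188 = 12188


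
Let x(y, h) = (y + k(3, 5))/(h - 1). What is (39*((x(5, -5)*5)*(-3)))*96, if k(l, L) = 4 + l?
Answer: 112320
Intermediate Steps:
x(y, h) = (7 + y)/(-1 + h) (x(y, h) = (y + (4 + 3))/(h - 1) = (y + 7)/(-1 + h) = (7 + y)/(-1 + h))
(39*((x(5, -5)*5)*(-3)))*96 = (39*((((7 + 5)/(-1 - 5))*5)*(-3)))*96 = (39*(((12/(-6))*5)*(-3)))*96 = (39*((-⅙*12*5)*(-3)))*96 = (39*(-2*5*(-3)))*96 = (39*(-10*(-3)))*96 = (39*30)*96 = 1170*96 = 112320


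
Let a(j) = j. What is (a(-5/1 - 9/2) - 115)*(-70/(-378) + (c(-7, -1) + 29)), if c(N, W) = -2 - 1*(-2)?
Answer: -32702/9 ≈ -3633.6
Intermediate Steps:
c(N, W) = 0 (c(N, W) = -2 + 2 = 0)
(a(-5/1 - 9/2) - 115)*(-70/(-378) + (c(-7, -1) + 29)) = ((-5/1 - 9/2) - 115)*(-70/(-378) + (0 + 29)) = ((-5*1 - 9*½) - 115)*(-70*(-1/378) + 29) = ((-5 - 9/2) - 115)*(5/27 + 29) = (-19/2 - 115)*(788/27) = -249/2*788/27 = -32702/9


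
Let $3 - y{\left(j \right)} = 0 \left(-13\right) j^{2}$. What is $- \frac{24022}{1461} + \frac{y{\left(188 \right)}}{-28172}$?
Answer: $- \frac{676752167}{41159292} \approx -16.442$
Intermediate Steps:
$y{\left(j \right)} = 3$ ($y{\left(j \right)} = 3 - 0 \left(-13\right) j^{2} = 3 - 0 j^{2} = 3 - 0 = 3 + 0 = 3$)
$- \frac{24022}{1461} + \frac{y{\left(188 \right)}}{-28172} = - \frac{24022}{1461} + \frac{3}{-28172} = \left(-24022\right) \frac{1}{1461} + 3 \left(- \frac{1}{28172}\right) = - \frac{24022}{1461} - \frac{3}{28172} = - \frac{676752167}{41159292}$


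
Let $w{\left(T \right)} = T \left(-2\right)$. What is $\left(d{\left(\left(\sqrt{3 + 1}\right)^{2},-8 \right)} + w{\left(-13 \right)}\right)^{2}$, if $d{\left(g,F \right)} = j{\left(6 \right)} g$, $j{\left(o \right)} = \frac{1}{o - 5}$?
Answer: $900$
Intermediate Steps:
$w{\left(T \right)} = - 2 T$
$j{\left(o \right)} = \frac{1}{-5 + o}$
$d{\left(g,F \right)} = g$ ($d{\left(g,F \right)} = \frac{g}{-5 + 6} = \frac{g}{1} = 1 g = g$)
$\left(d{\left(\left(\sqrt{3 + 1}\right)^{2},-8 \right)} + w{\left(-13 \right)}\right)^{2} = \left(\left(\sqrt{3 + 1}\right)^{2} - -26\right)^{2} = \left(\left(\sqrt{4}\right)^{2} + 26\right)^{2} = \left(2^{2} + 26\right)^{2} = \left(4 + 26\right)^{2} = 30^{2} = 900$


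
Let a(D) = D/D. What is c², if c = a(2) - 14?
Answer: 169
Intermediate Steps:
a(D) = 1
c = -13 (c = 1 - 14 = -13)
c² = (-13)² = 169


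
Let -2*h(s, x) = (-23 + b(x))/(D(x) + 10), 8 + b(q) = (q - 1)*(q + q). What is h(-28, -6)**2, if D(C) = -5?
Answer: 2809/100 ≈ 28.090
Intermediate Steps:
b(q) = -8 + 2*q*(-1 + q) (b(q) = -8 + (q - 1)*(q + q) = -8 + (-1 + q)*(2*q) = -8 + 2*q*(-1 + q))
h(s, x) = 31/10 - x**2/5 + x/5 (h(s, x) = -(-23 + (-8 - 2*x + 2*x**2))/(2*(-5 + 10)) = -(-31 - 2*x + 2*x**2)/(2*5) = -(-31/5 - 2*x/5 + 2*x**2/5)/2 = 31/10 - x**2/5 + x/5)
h(-28, -6)**2 = (31/10 - 1/5*(-6)**2 + (1/5)*(-6))**2 = (31/10 - 1/5*36 - 6/5)**2 = (31/10 - 36/5 - 6/5)**2 = (-53/10)**2 = 2809/100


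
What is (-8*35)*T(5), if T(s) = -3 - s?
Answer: 2240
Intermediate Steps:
(-8*35)*T(5) = (-8*35)*(-3 - 1*5) = -280*(-3 - 5) = -280*(-8) = 2240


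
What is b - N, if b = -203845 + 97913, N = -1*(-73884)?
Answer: -179816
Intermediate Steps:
N = 73884
b = -105932
b - N = -105932 - 1*73884 = -105932 - 73884 = -179816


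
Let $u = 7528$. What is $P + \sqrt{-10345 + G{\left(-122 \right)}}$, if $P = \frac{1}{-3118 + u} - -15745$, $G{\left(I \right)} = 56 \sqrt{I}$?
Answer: $\frac{69435451}{4410} + \sqrt{-10345 + 56 i \sqrt{122}} \approx 15748.0 + 101.76 i$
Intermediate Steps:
$P = \frac{69435451}{4410}$ ($P = \frac{1}{-3118 + 7528} - -15745 = \frac{1}{4410} + 15745 = \frac{69435451}{4410} \approx 15745.0$)
$P + \sqrt{-10345 + G{\left(-122 \right)}} = \frac{69435451}{4410} + \sqrt{-10345 + 56 \sqrt{-122}} = \frac{69435451}{4410} + \sqrt{-10345 + 56 i \sqrt{122}}$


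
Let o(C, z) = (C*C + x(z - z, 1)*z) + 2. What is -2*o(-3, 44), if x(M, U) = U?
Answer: -110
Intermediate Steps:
o(C, z) = 2 + z + C² (o(C, z) = (C*C + 1*z) + 2 = (C² + z) + 2 = (z + C²) + 2 = 2 + z + C²)
-2*o(-3, 44) = -2*(2 + 44 + (-3)²) = -2*(2 + 44 + 9) = -2*55 = -110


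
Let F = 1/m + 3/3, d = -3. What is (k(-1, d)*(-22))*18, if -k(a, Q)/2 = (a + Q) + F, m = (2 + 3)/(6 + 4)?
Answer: -792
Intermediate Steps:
m = ½ (m = 5/10 = 5*(⅒) = ½ ≈ 0.50000)
F = 3 (F = 1/(½) + 3/3 = 1*2 + 3*(⅓) = 2 + 1 = 3)
k(a, Q) = -6 - 2*Q - 2*a (k(a, Q) = -2*((a + Q) + 3) = -2*((Q + a) + 3) = -2*(3 + Q + a) = -6 - 2*Q - 2*a)
(k(-1, d)*(-22))*18 = ((-6 - 2*(-3) - 2*(-1))*(-22))*18 = ((-6 + 6 + 2)*(-22))*18 = (2*(-22))*18 = -44*18 = -792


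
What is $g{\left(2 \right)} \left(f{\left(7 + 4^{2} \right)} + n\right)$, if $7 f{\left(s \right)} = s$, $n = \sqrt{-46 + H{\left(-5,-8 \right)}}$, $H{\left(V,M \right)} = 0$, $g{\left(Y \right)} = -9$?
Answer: $- \frac{207}{7} - 9 i \sqrt{46} \approx -29.571 - 61.041 i$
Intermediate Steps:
$n = i \sqrt{46}$ ($n = \sqrt{-46 + 0} = \sqrt{-46} = i \sqrt{46} \approx 6.7823 i$)
$f{\left(s \right)} = \frac{s}{7}$
$g{\left(2 \right)} \left(f{\left(7 + 4^{2} \right)} + n\right) = - 9 \left(\frac{7 + 4^{2}}{7} + i \sqrt{46}\right) = - 9 \left(\frac{7 + 16}{7} + i \sqrt{46}\right) = - 9 \left(\frac{1}{7} \cdot 23 + i \sqrt{46}\right) = - 9 \left(\frac{23}{7} + i \sqrt{46}\right) = - \frac{207}{7} - 9 i \sqrt{46}$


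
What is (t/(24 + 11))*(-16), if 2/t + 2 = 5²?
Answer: -32/805 ≈ -0.039752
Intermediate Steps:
t = 2/23 (t = 2/(-2 + 5²) = 2/(-2 + 25) = 2/23 ≈ 0.086957)
(t/(24 + 11))*(-16) = (2/(23*(24 + 11)))*(-16) = ((2/23)/35)*(-16) = ((2/23)*(1/35))*(-16) = (2/805)*(-16) = -32/805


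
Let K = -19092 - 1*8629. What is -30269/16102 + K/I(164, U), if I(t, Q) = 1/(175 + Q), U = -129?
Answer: -20532753201/16102 ≈ -1.2752e+6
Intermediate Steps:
K = -27721 (K = -19092 - 8629 = -27721)
-30269/16102 + K/I(164, U) = -30269/16102 - 27721/(1/(175 - 129)) = -30269*1/16102 - 27721/(1/46) = -30269/16102 - 27721/1/46 = -30269/16102 - 27721*46 = -30269/16102 - 1275166 = -20532753201/16102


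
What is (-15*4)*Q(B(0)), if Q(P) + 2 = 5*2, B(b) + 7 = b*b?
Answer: -480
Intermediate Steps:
B(b) = -7 + b² (B(b) = -7 + b*b = -7 + b²)
Q(P) = 8 (Q(P) = -2 + 5*2 = -2 + 10 = 8)
(-15*4)*Q(B(0)) = -15*4*8 = -60*8 = -480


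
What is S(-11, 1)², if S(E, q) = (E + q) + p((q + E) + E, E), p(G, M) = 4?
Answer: 36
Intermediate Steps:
S(E, q) = 4 + E + q (S(E, q) = (E + q) + 4 = 4 + E + q)
S(-11, 1)² = (4 - 11 + 1)² = (-6)² = 36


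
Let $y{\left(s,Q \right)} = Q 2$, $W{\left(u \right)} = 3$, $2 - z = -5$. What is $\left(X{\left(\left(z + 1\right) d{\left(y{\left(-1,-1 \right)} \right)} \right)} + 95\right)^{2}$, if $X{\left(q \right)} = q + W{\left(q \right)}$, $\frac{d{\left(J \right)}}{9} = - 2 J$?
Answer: $148996$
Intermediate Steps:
$z = 7$ ($z = 2 - -5 = 2 + 5 = 7$)
$y{\left(s,Q \right)} = 2 Q$
$d{\left(J \right)} = - 18 J$ ($d{\left(J \right)} = 9 \left(- 2 J\right) = - 18 J$)
$X{\left(q \right)} = 3 + q$ ($X{\left(q \right)} = q + 3 = 3 + q$)
$\left(X{\left(\left(z + 1\right) d{\left(y{\left(-1,-1 \right)} \right)} \right)} + 95\right)^{2} = \left(\left(3 + \left(7 + 1\right) \left(- 18 \cdot 2 \left(-1\right)\right)\right) + 95\right)^{2} = \left(\left(3 + 8 \left(\left(-18\right) \left(-2\right)\right)\right) + 95\right)^{2} = \left(\left(3 + 8 \cdot 36\right) + 95\right)^{2} = \left(\left(3 + 288\right) + 95\right)^{2} = \left(291 + 95\right)^{2} = 386^{2} = 148996$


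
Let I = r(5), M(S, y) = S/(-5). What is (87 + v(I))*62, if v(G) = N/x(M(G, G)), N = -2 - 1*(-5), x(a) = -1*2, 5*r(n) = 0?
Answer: 5301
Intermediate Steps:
r(n) = 0 (r(n) = (⅕)*0 = 0)
M(S, y) = -S/5 (M(S, y) = S*(-⅕) = -S/5)
I = 0
x(a) = -2
N = 3 (N = -2 + 5 = 3)
v(G) = -3/2 (v(G) = 3/(-2) = 3*(-½) = -3/2)
(87 + v(I))*62 = (87 - 3/2)*62 = (171/2)*62 = 5301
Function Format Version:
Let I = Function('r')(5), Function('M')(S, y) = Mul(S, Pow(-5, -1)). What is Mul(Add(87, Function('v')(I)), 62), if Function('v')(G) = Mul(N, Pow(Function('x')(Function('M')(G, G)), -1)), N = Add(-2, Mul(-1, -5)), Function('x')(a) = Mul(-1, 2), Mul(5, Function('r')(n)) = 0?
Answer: 5301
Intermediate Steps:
Function('r')(n) = 0 (Function('r')(n) = Mul(Rational(1, 5), 0) = 0)
Function('M')(S, y) = Mul(Rational(-1, 5), S) (Function('M')(S, y) = Mul(S, Rational(-1, 5)) = Mul(Rational(-1, 5), S))
I = 0
Function('x')(a) = -2
N = 3 (N = Add(-2, 5) = 3)
Function('v')(G) = Rational(-3, 2) (Function('v')(G) = Mul(3, Pow(-2, -1)) = Mul(3, Rational(-1, 2)) = Rational(-3, 2))
Mul(Add(87, Function('v')(I)), 62) = Mul(Add(87, Rational(-3, 2)), 62) = Mul(Rational(171, 2), 62) = 5301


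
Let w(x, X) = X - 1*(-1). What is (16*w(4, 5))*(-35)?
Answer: -3360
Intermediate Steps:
w(x, X) = 1 + X (w(x, X) = X + 1 = 1 + X)
(16*w(4, 5))*(-35) = (16*(1 + 5))*(-35) = (16*6)*(-35) = 96*(-35) = -3360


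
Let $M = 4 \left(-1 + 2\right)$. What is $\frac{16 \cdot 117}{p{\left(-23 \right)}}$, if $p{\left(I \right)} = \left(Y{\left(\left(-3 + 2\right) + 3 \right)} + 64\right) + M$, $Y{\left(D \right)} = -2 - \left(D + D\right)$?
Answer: $\frac{936}{31} \approx 30.194$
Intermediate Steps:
$M = 4$ ($M = 4 \cdot 1 = 4$)
$Y{\left(D \right)} = -2 - 2 D$
$p{\left(I \right)} = 62$ ($p{\left(I \right)} = \left(\left(-2 - 2 \left(\left(-3 + 2\right) + 3\right)\right) + 64\right) + 4 = \left(\left(-2 - 2 \left(-1 + 3\right)\right) + 64\right) + 4 = \left(\left(-2 - 4\right) + 64\right) + 4 = \left(-6 + 64\right) + 4 = 58 + 4 = 62$)
$\frac{16 \cdot 117}{p{\left(-23 \right)}} = \frac{16 \cdot 117}{62} = 1872 \cdot \frac{1}{62} = \frac{936}{31}$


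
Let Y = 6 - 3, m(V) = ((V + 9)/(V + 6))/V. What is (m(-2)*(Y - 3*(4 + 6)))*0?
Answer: 0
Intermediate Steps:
m(V) = (9 + V)/(V*(6 + V)) (m(V) = ((9 + V)/(6 + V))/V = (9 + V)/(V*(6 + V)))
Y = 3
(m(-2)*(Y - 3*(4 + 6)))*0 = (((9 - 2)/((-2)*(6 - 2)))*(3 - 3*(4 + 6)))*0 = ((-½*7/4)*(3 - 3*10))*0 = ((-½*¼*7)*(3 - 30))*0 = -7/8*(-27)*0 = (189/8)*0 = 0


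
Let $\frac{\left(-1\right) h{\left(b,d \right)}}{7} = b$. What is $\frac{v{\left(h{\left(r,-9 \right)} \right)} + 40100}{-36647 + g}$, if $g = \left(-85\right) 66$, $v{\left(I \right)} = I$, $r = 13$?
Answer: $- \frac{40009}{42257} \approx -0.9468$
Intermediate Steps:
$h{\left(b,d \right)} = - 7 b$
$g = -5610$
$\frac{v{\left(h{\left(r,-9 \right)} \right)} + 40100}{-36647 + g} = \frac{\left(-7\right) 13 + 40100}{-36647 - 5610} = \frac{-91 + 40100}{-42257} = 40009 \left(- \frac{1}{42257}\right) = - \frac{40009}{42257}$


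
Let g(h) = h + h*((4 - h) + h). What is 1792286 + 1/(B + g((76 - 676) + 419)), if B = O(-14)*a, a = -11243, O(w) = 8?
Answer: 162827390813/90849 ≈ 1.7923e+6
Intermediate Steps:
B = -89944 (B = 8*(-11243) = -89944)
g(h) = 5*h (g(h) = h + h*4 = h + 4*h = 5*h)
1792286 + 1/(B + g((76 - 676) + 419)) = 1792286 + 1/(-89944 + 5*((76 - 676) + 419)) = 1792286 + 1/(-89944 + 5*(-600 + 419)) = 1792286 + 1/(-89944 + 5*(-181)) = 1792286 + 1/(-89944 - 905) = 1792286 + 1/(-90849) = 1792286 - 1/90849 = 162827390813/90849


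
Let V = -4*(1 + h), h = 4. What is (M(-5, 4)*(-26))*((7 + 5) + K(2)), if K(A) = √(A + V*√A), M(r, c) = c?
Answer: -1248 - 104*√(2 - 20*√2) ≈ -1248.0 - 533.19*I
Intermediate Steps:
V = -20 (V = -4*(1 + 4) = -4*5 = -20)
K(A) = √(A - 20*√A)
(M(-5, 4)*(-26))*((7 + 5) + K(2)) = (4*(-26))*((7 + 5) + √(2 - 20*√2)) = -104*(12 + √(2 - 20*√2)) = -1248 - 104*√(2 - 20*√2)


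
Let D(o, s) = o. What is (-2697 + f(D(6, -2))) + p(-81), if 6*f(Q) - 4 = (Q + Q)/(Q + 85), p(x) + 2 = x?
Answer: -758752/273 ≈ -2779.3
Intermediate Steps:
p(x) = -2 + x
f(Q) = ⅔ + Q/(3*(85 + Q)) (f(Q) = ⅔ + ((Q + Q)/(Q + 85))/6 = ⅔ + ((2*Q)/(85 + Q))/6 = ⅔ + (2*Q/(85 + Q))/6 = ⅔ + Q/(3*(85 + Q)))
(-2697 + f(D(6, -2))) + p(-81) = (-2697 + (170/3 + 6)/(85 + 6)) + (-2 - 81) = (-2697 + (188/3)/91) - 83 = (-2697 + (1/91)*(188/3)) - 83 = (-2697 + 188/273) - 83 = -736093/273 - 83 = -758752/273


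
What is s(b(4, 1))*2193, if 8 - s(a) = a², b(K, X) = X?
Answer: 15351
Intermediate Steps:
s(a) = 8 - a²
s(b(4, 1))*2193 = (8 - 1*1²)*2193 = (8 - 1*1)*2193 = (8 - 1)*2193 = 7*2193 = 15351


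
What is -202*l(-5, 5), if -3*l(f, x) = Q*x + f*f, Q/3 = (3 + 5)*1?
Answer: 29290/3 ≈ 9763.3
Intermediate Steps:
Q = 24 (Q = 3*((3 + 5)*1) = 3*(8*1) = 3*8 = 24)
l(f, x) = -8*x - f²/3 (l(f, x) = -(24*x + f*f)/3 = -(24*x + f²)/3 = -(f² + 24*x)/3 = -8*x - f²/3)
-202*l(-5, 5) = -202*(-8*5 - ⅓*(-5)²) = -202*(-40 - ⅓*25) = -202*(-40 - 25/3) = -202*(-145/3) = 29290/3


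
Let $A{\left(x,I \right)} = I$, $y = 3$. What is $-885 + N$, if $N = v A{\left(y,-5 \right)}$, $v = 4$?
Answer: $-905$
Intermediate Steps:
$N = -20$ ($N = 4 \left(-5\right) = -20$)
$-885 + N = -885 - 20 = -905$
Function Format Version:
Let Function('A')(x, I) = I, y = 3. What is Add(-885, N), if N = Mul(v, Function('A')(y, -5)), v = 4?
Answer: -905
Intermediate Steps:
N = -20 (N = Mul(4, -5) = -20)
Add(-885, N) = Add(-885, -20) = -905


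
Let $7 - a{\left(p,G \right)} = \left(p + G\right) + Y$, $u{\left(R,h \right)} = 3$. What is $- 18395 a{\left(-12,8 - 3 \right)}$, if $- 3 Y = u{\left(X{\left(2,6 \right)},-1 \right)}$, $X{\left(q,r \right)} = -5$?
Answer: $-275925$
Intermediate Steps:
$Y = -1$ ($Y = \left(- \frac{1}{3}\right) 3 = -1$)
$a{\left(p,G \right)} = 8 - G - p$ ($a{\left(p,G \right)} = 7 - \left(\left(p + G\right) - 1\right) = 7 - \left(\left(G + p\right) - 1\right) = 7 - \left(-1 + G + p\right) = 8 - G - p$)
$- 18395 a{\left(-12,8 - 3 \right)} = - 18395 \left(8 - \left(8 - 3\right) - -12\right) = - 18395 \left(8 - \left(8 - 3\right) + 12\right) = - 18395 \left(8 - 5 + 12\right) = \left(-18395\right) 15 = -275925$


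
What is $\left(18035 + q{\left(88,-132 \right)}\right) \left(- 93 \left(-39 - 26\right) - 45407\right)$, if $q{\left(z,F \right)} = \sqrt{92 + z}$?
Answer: $-709893670 - 236172 \sqrt{5} \approx -7.1042 \cdot 10^{8}$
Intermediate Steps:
$\left(18035 + q{\left(88,-132 \right)}\right) \left(- 93 \left(-39 - 26\right) - 45407\right) = \left(18035 + \sqrt{92 + 88}\right) \left(- 93 \left(-39 - 26\right) - 45407\right) = \left(18035 + \sqrt{180}\right) \left(\left(-93\right) \left(-65\right) - 45407\right) = \left(18035 + 6 \sqrt{5}\right) \left(6045 - 45407\right) = \left(18035 + 6 \sqrt{5}\right) \left(-39362\right) = -709893670 - 236172 \sqrt{5}$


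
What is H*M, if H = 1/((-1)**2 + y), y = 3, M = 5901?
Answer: 5901/4 ≈ 1475.3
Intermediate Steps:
H = 1/4 (H = 1/((-1)**2 + 3) = 1/(1 + 3) = 1/4 ≈ 0.25000)
H*M = (1/4)*5901 = 5901/4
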